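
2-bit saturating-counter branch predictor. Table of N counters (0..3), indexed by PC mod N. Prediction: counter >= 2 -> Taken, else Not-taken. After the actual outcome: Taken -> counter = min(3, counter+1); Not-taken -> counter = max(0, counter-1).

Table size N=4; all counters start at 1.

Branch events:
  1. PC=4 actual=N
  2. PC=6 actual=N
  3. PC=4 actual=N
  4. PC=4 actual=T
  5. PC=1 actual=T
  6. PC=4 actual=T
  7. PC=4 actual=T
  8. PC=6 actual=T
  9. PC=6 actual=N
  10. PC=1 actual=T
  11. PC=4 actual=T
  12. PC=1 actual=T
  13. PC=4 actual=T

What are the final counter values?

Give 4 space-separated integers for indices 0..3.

Ev 1: PC=4 idx=0 pred=N actual=N -> ctr[0]=0
Ev 2: PC=6 idx=2 pred=N actual=N -> ctr[2]=0
Ev 3: PC=4 idx=0 pred=N actual=N -> ctr[0]=0
Ev 4: PC=4 idx=0 pred=N actual=T -> ctr[0]=1
Ev 5: PC=1 idx=1 pred=N actual=T -> ctr[1]=2
Ev 6: PC=4 idx=0 pred=N actual=T -> ctr[0]=2
Ev 7: PC=4 idx=0 pred=T actual=T -> ctr[0]=3
Ev 8: PC=6 idx=2 pred=N actual=T -> ctr[2]=1
Ev 9: PC=6 idx=2 pred=N actual=N -> ctr[2]=0
Ev 10: PC=1 idx=1 pred=T actual=T -> ctr[1]=3
Ev 11: PC=4 idx=0 pred=T actual=T -> ctr[0]=3
Ev 12: PC=1 idx=1 pred=T actual=T -> ctr[1]=3
Ev 13: PC=4 idx=0 pred=T actual=T -> ctr[0]=3

Answer: 3 3 0 1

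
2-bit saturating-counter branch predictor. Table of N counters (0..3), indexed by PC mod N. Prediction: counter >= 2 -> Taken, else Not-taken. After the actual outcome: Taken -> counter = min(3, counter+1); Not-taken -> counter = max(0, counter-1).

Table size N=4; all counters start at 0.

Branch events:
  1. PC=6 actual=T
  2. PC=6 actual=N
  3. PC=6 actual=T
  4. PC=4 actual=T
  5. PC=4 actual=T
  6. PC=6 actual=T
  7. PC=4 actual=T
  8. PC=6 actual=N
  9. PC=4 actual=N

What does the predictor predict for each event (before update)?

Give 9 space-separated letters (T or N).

Ev 1: PC=6 idx=2 pred=N actual=T -> ctr[2]=1
Ev 2: PC=6 idx=2 pred=N actual=N -> ctr[2]=0
Ev 3: PC=6 idx=2 pred=N actual=T -> ctr[2]=1
Ev 4: PC=4 idx=0 pred=N actual=T -> ctr[0]=1
Ev 5: PC=4 idx=0 pred=N actual=T -> ctr[0]=2
Ev 6: PC=6 idx=2 pred=N actual=T -> ctr[2]=2
Ev 7: PC=4 idx=0 pred=T actual=T -> ctr[0]=3
Ev 8: PC=6 idx=2 pred=T actual=N -> ctr[2]=1
Ev 9: PC=4 idx=0 pred=T actual=N -> ctr[0]=2

Answer: N N N N N N T T T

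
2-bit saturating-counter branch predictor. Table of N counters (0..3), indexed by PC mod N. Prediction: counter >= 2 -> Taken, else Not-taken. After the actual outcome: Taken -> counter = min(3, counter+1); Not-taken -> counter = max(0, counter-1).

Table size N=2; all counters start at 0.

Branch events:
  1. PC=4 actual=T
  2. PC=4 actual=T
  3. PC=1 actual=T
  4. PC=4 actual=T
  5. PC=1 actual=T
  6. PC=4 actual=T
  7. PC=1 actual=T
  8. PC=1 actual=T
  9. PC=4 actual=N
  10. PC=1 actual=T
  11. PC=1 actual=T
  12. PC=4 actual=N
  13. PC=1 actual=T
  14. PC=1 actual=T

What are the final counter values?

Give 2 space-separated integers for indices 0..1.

Answer: 1 3

Derivation:
Ev 1: PC=4 idx=0 pred=N actual=T -> ctr[0]=1
Ev 2: PC=4 idx=0 pred=N actual=T -> ctr[0]=2
Ev 3: PC=1 idx=1 pred=N actual=T -> ctr[1]=1
Ev 4: PC=4 idx=0 pred=T actual=T -> ctr[0]=3
Ev 5: PC=1 idx=1 pred=N actual=T -> ctr[1]=2
Ev 6: PC=4 idx=0 pred=T actual=T -> ctr[0]=3
Ev 7: PC=1 idx=1 pred=T actual=T -> ctr[1]=3
Ev 8: PC=1 idx=1 pred=T actual=T -> ctr[1]=3
Ev 9: PC=4 idx=0 pred=T actual=N -> ctr[0]=2
Ev 10: PC=1 idx=1 pred=T actual=T -> ctr[1]=3
Ev 11: PC=1 idx=1 pred=T actual=T -> ctr[1]=3
Ev 12: PC=4 idx=0 pred=T actual=N -> ctr[0]=1
Ev 13: PC=1 idx=1 pred=T actual=T -> ctr[1]=3
Ev 14: PC=1 idx=1 pred=T actual=T -> ctr[1]=3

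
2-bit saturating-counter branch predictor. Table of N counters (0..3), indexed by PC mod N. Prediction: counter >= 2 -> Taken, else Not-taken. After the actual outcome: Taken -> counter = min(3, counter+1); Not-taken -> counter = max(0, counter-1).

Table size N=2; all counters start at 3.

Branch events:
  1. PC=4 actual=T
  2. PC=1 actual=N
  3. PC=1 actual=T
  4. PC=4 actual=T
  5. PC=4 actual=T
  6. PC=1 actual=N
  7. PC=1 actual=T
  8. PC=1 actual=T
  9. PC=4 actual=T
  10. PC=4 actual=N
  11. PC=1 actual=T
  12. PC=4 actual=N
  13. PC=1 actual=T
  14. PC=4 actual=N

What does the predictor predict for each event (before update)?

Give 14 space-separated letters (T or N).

Ev 1: PC=4 idx=0 pred=T actual=T -> ctr[0]=3
Ev 2: PC=1 idx=1 pred=T actual=N -> ctr[1]=2
Ev 3: PC=1 idx=1 pred=T actual=T -> ctr[1]=3
Ev 4: PC=4 idx=0 pred=T actual=T -> ctr[0]=3
Ev 5: PC=4 idx=0 pred=T actual=T -> ctr[0]=3
Ev 6: PC=1 idx=1 pred=T actual=N -> ctr[1]=2
Ev 7: PC=1 idx=1 pred=T actual=T -> ctr[1]=3
Ev 8: PC=1 idx=1 pred=T actual=T -> ctr[1]=3
Ev 9: PC=4 idx=0 pred=T actual=T -> ctr[0]=3
Ev 10: PC=4 idx=0 pred=T actual=N -> ctr[0]=2
Ev 11: PC=1 idx=1 pred=T actual=T -> ctr[1]=3
Ev 12: PC=4 idx=0 pred=T actual=N -> ctr[0]=1
Ev 13: PC=1 idx=1 pred=T actual=T -> ctr[1]=3
Ev 14: PC=4 idx=0 pred=N actual=N -> ctr[0]=0

Answer: T T T T T T T T T T T T T N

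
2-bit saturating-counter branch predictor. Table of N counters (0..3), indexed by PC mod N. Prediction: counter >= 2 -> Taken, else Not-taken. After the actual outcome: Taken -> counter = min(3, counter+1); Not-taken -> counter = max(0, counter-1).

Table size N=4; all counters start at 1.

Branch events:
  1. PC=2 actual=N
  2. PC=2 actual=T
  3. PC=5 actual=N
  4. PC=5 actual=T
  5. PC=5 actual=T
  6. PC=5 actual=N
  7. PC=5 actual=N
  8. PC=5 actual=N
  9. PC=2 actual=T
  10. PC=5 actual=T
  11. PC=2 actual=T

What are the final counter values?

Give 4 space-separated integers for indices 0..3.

Ev 1: PC=2 idx=2 pred=N actual=N -> ctr[2]=0
Ev 2: PC=2 idx=2 pred=N actual=T -> ctr[2]=1
Ev 3: PC=5 idx=1 pred=N actual=N -> ctr[1]=0
Ev 4: PC=5 idx=1 pred=N actual=T -> ctr[1]=1
Ev 5: PC=5 idx=1 pred=N actual=T -> ctr[1]=2
Ev 6: PC=5 idx=1 pred=T actual=N -> ctr[1]=1
Ev 7: PC=5 idx=1 pred=N actual=N -> ctr[1]=0
Ev 8: PC=5 idx=1 pred=N actual=N -> ctr[1]=0
Ev 9: PC=2 idx=2 pred=N actual=T -> ctr[2]=2
Ev 10: PC=5 idx=1 pred=N actual=T -> ctr[1]=1
Ev 11: PC=2 idx=2 pred=T actual=T -> ctr[2]=3

Answer: 1 1 3 1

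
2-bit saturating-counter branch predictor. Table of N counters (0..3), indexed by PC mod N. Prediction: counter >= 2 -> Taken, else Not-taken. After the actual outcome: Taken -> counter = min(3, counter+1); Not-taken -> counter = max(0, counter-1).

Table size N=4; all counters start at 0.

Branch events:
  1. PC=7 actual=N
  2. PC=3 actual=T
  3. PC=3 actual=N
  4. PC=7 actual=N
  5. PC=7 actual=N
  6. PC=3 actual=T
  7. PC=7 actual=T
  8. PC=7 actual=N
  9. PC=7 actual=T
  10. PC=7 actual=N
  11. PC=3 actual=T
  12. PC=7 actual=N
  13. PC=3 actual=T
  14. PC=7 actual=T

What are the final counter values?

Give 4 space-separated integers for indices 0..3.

Answer: 0 0 0 3

Derivation:
Ev 1: PC=7 idx=3 pred=N actual=N -> ctr[3]=0
Ev 2: PC=3 idx=3 pred=N actual=T -> ctr[3]=1
Ev 3: PC=3 idx=3 pred=N actual=N -> ctr[3]=0
Ev 4: PC=7 idx=3 pred=N actual=N -> ctr[3]=0
Ev 5: PC=7 idx=3 pred=N actual=N -> ctr[3]=0
Ev 6: PC=3 idx=3 pred=N actual=T -> ctr[3]=1
Ev 7: PC=7 idx=3 pred=N actual=T -> ctr[3]=2
Ev 8: PC=7 idx=3 pred=T actual=N -> ctr[3]=1
Ev 9: PC=7 idx=3 pred=N actual=T -> ctr[3]=2
Ev 10: PC=7 idx=3 pred=T actual=N -> ctr[3]=1
Ev 11: PC=3 idx=3 pred=N actual=T -> ctr[3]=2
Ev 12: PC=7 idx=3 pred=T actual=N -> ctr[3]=1
Ev 13: PC=3 idx=3 pred=N actual=T -> ctr[3]=2
Ev 14: PC=7 idx=3 pred=T actual=T -> ctr[3]=3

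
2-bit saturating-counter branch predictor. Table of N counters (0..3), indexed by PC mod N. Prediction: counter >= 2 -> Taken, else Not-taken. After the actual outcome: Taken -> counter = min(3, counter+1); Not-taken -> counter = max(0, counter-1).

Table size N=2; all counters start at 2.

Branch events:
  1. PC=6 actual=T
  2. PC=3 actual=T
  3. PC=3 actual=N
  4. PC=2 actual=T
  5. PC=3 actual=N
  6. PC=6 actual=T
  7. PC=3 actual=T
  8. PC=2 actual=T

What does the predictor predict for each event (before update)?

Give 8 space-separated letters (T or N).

Ev 1: PC=6 idx=0 pred=T actual=T -> ctr[0]=3
Ev 2: PC=3 idx=1 pred=T actual=T -> ctr[1]=3
Ev 3: PC=3 idx=1 pred=T actual=N -> ctr[1]=2
Ev 4: PC=2 idx=0 pred=T actual=T -> ctr[0]=3
Ev 5: PC=3 idx=1 pred=T actual=N -> ctr[1]=1
Ev 6: PC=6 idx=0 pred=T actual=T -> ctr[0]=3
Ev 7: PC=3 idx=1 pred=N actual=T -> ctr[1]=2
Ev 8: PC=2 idx=0 pred=T actual=T -> ctr[0]=3

Answer: T T T T T T N T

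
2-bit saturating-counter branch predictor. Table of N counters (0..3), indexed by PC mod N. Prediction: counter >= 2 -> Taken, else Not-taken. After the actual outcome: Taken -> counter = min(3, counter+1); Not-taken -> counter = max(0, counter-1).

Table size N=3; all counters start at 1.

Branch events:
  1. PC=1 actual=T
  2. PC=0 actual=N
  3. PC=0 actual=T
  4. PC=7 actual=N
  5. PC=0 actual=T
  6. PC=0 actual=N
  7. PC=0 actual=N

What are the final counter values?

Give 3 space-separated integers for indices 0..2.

Answer: 0 1 1

Derivation:
Ev 1: PC=1 idx=1 pred=N actual=T -> ctr[1]=2
Ev 2: PC=0 idx=0 pred=N actual=N -> ctr[0]=0
Ev 3: PC=0 idx=0 pred=N actual=T -> ctr[0]=1
Ev 4: PC=7 idx=1 pred=T actual=N -> ctr[1]=1
Ev 5: PC=0 idx=0 pred=N actual=T -> ctr[0]=2
Ev 6: PC=0 idx=0 pred=T actual=N -> ctr[0]=1
Ev 7: PC=0 idx=0 pred=N actual=N -> ctr[0]=0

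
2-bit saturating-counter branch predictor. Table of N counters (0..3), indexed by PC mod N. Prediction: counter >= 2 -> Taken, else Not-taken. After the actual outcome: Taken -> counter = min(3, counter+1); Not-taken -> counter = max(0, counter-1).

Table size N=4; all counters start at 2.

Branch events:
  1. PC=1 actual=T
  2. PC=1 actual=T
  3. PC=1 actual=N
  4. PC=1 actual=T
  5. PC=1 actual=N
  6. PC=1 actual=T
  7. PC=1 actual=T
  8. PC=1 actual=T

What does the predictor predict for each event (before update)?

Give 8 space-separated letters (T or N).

Answer: T T T T T T T T

Derivation:
Ev 1: PC=1 idx=1 pred=T actual=T -> ctr[1]=3
Ev 2: PC=1 idx=1 pred=T actual=T -> ctr[1]=3
Ev 3: PC=1 idx=1 pred=T actual=N -> ctr[1]=2
Ev 4: PC=1 idx=1 pred=T actual=T -> ctr[1]=3
Ev 5: PC=1 idx=1 pred=T actual=N -> ctr[1]=2
Ev 6: PC=1 idx=1 pred=T actual=T -> ctr[1]=3
Ev 7: PC=1 idx=1 pred=T actual=T -> ctr[1]=3
Ev 8: PC=1 idx=1 pred=T actual=T -> ctr[1]=3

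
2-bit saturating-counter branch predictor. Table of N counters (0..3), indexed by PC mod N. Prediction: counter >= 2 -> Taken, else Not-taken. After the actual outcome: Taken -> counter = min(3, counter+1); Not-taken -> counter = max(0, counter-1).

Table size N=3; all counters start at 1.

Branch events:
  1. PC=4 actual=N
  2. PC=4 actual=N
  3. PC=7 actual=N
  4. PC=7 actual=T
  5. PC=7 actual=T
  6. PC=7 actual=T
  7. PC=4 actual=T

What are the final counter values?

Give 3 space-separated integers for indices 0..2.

Answer: 1 3 1

Derivation:
Ev 1: PC=4 idx=1 pred=N actual=N -> ctr[1]=0
Ev 2: PC=4 idx=1 pred=N actual=N -> ctr[1]=0
Ev 3: PC=7 idx=1 pred=N actual=N -> ctr[1]=0
Ev 4: PC=7 idx=1 pred=N actual=T -> ctr[1]=1
Ev 5: PC=7 idx=1 pred=N actual=T -> ctr[1]=2
Ev 6: PC=7 idx=1 pred=T actual=T -> ctr[1]=3
Ev 7: PC=4 idx=1 pred=T actual=T -> ctr[1]=3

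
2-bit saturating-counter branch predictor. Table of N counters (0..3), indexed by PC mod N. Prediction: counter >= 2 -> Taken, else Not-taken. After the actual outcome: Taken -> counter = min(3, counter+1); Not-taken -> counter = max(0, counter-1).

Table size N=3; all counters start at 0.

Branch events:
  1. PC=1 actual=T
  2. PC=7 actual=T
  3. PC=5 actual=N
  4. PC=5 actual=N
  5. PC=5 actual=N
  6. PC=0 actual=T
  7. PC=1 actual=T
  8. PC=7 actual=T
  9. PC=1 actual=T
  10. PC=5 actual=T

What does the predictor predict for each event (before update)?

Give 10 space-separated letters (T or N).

Answer: N N N N N N T T T N

Derivation:
Ev 1: PC=1 idx=1 pred=N actual=T -> ctr[1]=1
Ev 2: PC=7 idx=1 pred=N actual=T -> ctr[1]=2
Ev 3: PC=5 idx=2 pred=N actual=N -> ctr[2]=0
Ev 4: PC=5 idx=2 pred=N actual=N -> ctr[2]=0
Ev 5: PC=5 idx=2 pred=N actual=N -> ctr[2]=0
Ev 6: PC=0 idx=0 pred=N actual=T -> ctr[0]=1
Ev 7: PC=1 idx=1 pred=T actual=T -> ctr[1]=3
Ev 8: PC=7 idx=1 pred=T actual=T -> ctr[1]=3
Ev 9: PC=1 idx=1 pred=T actual=T -> ctr[1]=3
Ev 10: PC=5 idx=2 pred=N actual=T -> ctr[2]=1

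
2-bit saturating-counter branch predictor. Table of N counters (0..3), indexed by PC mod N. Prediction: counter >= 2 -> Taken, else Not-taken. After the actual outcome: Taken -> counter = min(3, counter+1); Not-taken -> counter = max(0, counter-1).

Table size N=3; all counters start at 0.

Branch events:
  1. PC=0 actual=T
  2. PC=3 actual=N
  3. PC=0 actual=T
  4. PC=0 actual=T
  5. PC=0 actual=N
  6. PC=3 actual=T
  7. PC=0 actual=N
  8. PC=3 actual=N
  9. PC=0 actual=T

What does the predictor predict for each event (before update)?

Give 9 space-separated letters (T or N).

Answer: N N N N T N T N N

Derivation:
Ev 1: PC=0 idx=0 pred=N actual=T -> ctr[0]=1
Ev 2: PC=3 idx=0 pred=N actual=N -> ctr[0]=0
Ev 3: PC=0 idx=0 pred=N actual=T -> ctr[0]=1
Ev 4: PC=0 idx=0 pred=N actual=T -> ctr[0]=2
Ev 5: PC=0 idx=0 pred=T actual=N -> ctr[0]=1
Ev 6: PC=3 idx=0 pred=N actual=T -> ctr[0]=2
Ev 7: PC=0 idx=0 pred=T actual=N -> ctr[0]=1
Ev 8: PC=3 idx=0 pred=N actual=N -> ctr[0]=0
Ev 9: PC=0 idx=0 pred=N actual=T -> ctr[0]=1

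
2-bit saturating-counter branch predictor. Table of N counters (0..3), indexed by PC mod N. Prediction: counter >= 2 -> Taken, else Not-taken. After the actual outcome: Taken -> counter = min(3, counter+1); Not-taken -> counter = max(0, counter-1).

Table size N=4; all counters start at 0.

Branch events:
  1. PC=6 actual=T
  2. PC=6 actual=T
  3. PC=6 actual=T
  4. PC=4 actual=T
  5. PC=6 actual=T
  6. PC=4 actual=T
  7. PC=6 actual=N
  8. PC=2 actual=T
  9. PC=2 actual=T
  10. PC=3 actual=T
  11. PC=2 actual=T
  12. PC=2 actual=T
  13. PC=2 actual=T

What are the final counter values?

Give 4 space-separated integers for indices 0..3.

Answer: 2 0 3 1

Derivation:
Ev 1: PC=6 idx=2 pred=N actual=T -> ctr[2]=1
Ev 2: PC=6 idx=2 pred=N actual=T -> ctr[2]=2
Ev 3: PC=6 idx=2 pred=T actual=T -> ctr[2]=3
Ev 4: PC=4 idx=0 pred=N actual=T -> ctr[0]=1
Ev 5: PC=6 idx=2 pred=T actual=T -> ctr[2]=3
Ev 6: PC=4 idx=0 pred=N actual=T -> ctr[0]=2
Ev 7: PC=6 idx=2 pred=T actual=N -> ctr[2]=2
Ev 8: PC=2 idx=2 pred=T actual=T -> ctr[2]=3
Ev 9: PC=2 idx=2 pred=T actual=T -> ctr[2]=3
Ev 10: PC=3 idx=3 pred=N actual=T -> ctr[3]=1
Ev 11: PC=2 idx=2 pred=T actual=T -> ctr[2]=3
Ev 12: PC=2 idx=2 pred=T actual=T -> ctr[2]=3
Ev 13: PC=2 idx=2 pred=T actual=T -> ctr[2]=3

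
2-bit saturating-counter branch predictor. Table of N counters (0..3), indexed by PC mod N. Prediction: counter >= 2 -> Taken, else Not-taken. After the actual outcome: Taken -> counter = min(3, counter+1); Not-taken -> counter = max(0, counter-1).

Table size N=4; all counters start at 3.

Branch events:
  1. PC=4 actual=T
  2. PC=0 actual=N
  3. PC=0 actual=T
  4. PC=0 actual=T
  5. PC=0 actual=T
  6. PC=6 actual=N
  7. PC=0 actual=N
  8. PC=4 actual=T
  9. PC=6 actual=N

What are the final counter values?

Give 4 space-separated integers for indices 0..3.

Ev 1: PC=4 idx=0 pred=T actual=T -> ctr[0]=3
Ev 2: PC=0 idx=0 pred=T actual=N -> ctr[0]=2
Ev 3: PC=0 idx=0 pred=T actual=T -> ctr[0]=3
Ev 4: PC=0 idx=0 pred=T actual=T -> ctr[0]=3
Ev 5: PC=0 idx=0 pred=T actual=T -> ctr[0]=3
Ev 6: PC=6 idx=2 pred=T actual=N -> ctr[2]=2
Ev 7: PC=0 idx=0 pred=T actual=N -> ctr[0]=2
Ev 8: PC=4 idx=0 pred=T actual=T -> ctr[0]=3
Ev 9: PC=6 idx=2 pred=T actual=N -> ctr[2]=1

Answer: 3 3 1 3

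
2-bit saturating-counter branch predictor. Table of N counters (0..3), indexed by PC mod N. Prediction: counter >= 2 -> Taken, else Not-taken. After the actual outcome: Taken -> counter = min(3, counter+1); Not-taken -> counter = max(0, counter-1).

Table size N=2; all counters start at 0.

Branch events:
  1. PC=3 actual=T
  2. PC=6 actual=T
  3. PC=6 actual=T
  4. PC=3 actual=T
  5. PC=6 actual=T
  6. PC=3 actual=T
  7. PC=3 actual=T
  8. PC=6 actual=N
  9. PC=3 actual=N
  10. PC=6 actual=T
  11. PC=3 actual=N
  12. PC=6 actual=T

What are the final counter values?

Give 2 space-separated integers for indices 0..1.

Ev 1: PC=3 idx=1 pred=N actual=T -> ctr[1]=1
Ev 2: PC=6 idx=0 pred=N actual=T -> ctr[0]=1
Ev 3: PC=6 idx=0 pred=N actual=T -> ctr[0]=2
Ev 4: PC=3 idx=1 pred=N actual=T -> ctr[1]=2
Ev 5: PC=6 idx=0 pred=T actual=T -> ctr[0]=3
Ev 6: PC=3 idx=1 pred=T actual=T -> ctr[1]=3
Ev 7: PC=3 idx=1 pred=T actual=T -> ctr[1]=3
Ev 8: PC=6 idx=0 pred=T actual=N -> ctr[0]=2
Ev 9: PC=3 idx=1 pred=T actual=N -> ctr[1]=2
Ev 10: PC=6 idx=0 pred=T actual=T -> ctr[0]=3
Ev 11: PC=3 idx=1 pred=T actual=N -> ctr[1]=1
Ev 12: PC=6 idx=0 pred=T actual=T -> ctr[0]=3

Answer: 3 1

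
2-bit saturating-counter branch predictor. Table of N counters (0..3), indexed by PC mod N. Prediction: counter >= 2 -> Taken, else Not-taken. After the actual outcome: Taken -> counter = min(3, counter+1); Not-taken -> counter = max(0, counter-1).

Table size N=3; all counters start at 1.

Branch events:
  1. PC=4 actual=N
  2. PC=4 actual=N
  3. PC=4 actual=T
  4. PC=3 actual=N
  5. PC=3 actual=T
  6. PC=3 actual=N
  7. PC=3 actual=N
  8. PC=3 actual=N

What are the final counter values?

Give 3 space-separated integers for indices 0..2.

Answer: 0 1 1

Derivation:
Ev 1: PC=4 idx=1 pred=N actual=N -> ctr[1]=0
Ev 2: PC=4 idx=1 pred=N actual=N -> ctr[1]=0
Ev 3: PC=4 idx=1 pred=N actual=T -> ctr[1]=1
Ev 4: PC=3 idx=0 pred=N actual=N -> ctr[0]=0
Ev 5: PC=3 idx=0 pred=N actual=T -> ctr[0]=1
Ev 6: PC=3 idx=0 pred=N actual=N -> ctr[0]=0
Ev 7: PC=3 idx=0 pred=N actual=N -> ctr[0]=0
Ev 8: PC=3 idx=0 pred=N actual=N -> ctr[0]=0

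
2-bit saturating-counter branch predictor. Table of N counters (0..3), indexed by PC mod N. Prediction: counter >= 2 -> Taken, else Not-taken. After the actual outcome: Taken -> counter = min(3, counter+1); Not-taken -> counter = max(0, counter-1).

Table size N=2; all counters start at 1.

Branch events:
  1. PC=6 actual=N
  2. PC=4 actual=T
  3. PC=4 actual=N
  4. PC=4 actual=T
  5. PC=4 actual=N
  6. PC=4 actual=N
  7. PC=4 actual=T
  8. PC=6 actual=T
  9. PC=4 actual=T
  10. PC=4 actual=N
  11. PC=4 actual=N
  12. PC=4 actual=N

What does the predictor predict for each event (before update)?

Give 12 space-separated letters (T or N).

Answer: N N N N N N N N T T T N

Derivation:
Ev 1: PC=6 idx=0 pred=N actual=N -> ctr[0]=0
Ev 2: PC=4 idx=0 pred=N actual=T -> ctr[0]=1
Ev 3: PC=4 idx=0 pred=N actual=N -> ctr[0]=0
Ev 4: PC=4 idx=0 pred=N actual=T -> ctr[0]=1
Ev 5: PC=4 idx=0 pred=N actual=N -> ctr[0]=0
Ev 6: PC=4 idx=0 pred=N actual=N -> ctr[0]=0
Ev 7: PC=4 idx=0 pred=N actual=T -> ctr[0]=1
Ev 8: PC=6 idx=0 pred=N actual=T -> ctr[0]=2
Ev 9: PC=4 idx=0 pred=T actual=T -> ctr[0]=3
Ev 10: PC=4 idx=0 pred=T actual=N -> ctr[0]=2
Ev 11: PC=4 idx=0 pred=T actual=N -> ctr[0]=1
Ev 12: PC=4 idx=0 pred=N actual=N -> ctr[0]=0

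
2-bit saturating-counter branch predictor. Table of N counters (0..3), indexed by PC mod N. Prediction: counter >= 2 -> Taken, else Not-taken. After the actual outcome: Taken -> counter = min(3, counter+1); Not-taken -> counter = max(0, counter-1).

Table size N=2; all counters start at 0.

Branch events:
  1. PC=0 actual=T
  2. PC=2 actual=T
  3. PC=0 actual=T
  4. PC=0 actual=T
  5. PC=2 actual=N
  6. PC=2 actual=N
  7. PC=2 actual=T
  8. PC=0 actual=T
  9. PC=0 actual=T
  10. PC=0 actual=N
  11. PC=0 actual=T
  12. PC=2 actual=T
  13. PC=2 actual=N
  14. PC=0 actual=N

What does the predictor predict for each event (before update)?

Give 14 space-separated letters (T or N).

Answer: N N T T T T N T T T T T T T

Derivation:
Ev 1: PC=0 idx=0 pred=N actual=T -> ctr[0]=1
Ev 2: PC=2 idx=0 pred=N actual=T -> ctr[0]=2
Ev 3: PC=0 idx=0 pred=T actual=T -> ctr[0]=3
Ev 4: PC=0 idx=0 pred=T actual=T -> ctr[0]=3
Ev 5: PC=2 idx=0 pred=T actual=N -> ctr[0]=2
Ev 6: PC=2 idx=0 pred=T actual=N -> ctr[0]=1
Ev 7: PC=2 idx=0 pred=N actual=T -> ctr[0]=2
Ev 8: PC=0 idx=0 pred=T actual=T -> ctr[0]=3
Ev 9: PC=0 idx=0 pred=T actual=T -> ctr[0]=3
Ev 10: PC=0 idx=0 pred=T actual=N -> ctr[0]=2
Ev 11: PC=0 idx=0 pred=T actual=T -> ctr[0]=3
Ev 12: PC=2 idx=0 pred=T actual=T -> ctr[0]=3
Ev 13: PC=2 idx=0 pred=T actual=N -> ctr[0]=2
Ev 14: PC=0 idx=0 pred=T actual=N -> ctr[0]=1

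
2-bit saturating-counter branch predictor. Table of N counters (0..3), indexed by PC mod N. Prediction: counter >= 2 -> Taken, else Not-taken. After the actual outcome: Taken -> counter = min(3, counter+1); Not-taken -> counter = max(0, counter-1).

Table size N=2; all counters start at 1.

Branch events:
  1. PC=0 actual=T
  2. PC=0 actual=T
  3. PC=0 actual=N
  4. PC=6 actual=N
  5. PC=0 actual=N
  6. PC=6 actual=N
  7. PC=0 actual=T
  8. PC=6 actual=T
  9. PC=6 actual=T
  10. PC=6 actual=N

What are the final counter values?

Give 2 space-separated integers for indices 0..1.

Answer: 2 1

Derivation:
Ev 1: PC=0 idx=0 pred=N actual=T -> ctr[0]=2
Ev 2: PC=0 idx=0 pred=T actual=T -> ctr[0]=3
Ev 3: PC=0 idx=0 pred=T actual=N -> ctr[0]=2
Ev 4: PC=6 idx=0 pred=T actual=N -> ctr[0]=1
Ev 5: PC=0 idx=0 pred=N actual=N -> ctr[0]=0
Ev 6: PC=6 idx=0 pred=N actual=N -> ctr[0]=0
Ev 7: PC=0 idx=0 pred=N actual=T -> ctr[0]=1
Ev 8: PC=6 idx=0 pred=N actual=T -> ctr[0]=2
Ev 9: PC=6 idx=0 pred=T actual=T -> ctr[0]=3
Ev 10: PC=6 idx=0 pred=T actual=N -> ctr[0]=2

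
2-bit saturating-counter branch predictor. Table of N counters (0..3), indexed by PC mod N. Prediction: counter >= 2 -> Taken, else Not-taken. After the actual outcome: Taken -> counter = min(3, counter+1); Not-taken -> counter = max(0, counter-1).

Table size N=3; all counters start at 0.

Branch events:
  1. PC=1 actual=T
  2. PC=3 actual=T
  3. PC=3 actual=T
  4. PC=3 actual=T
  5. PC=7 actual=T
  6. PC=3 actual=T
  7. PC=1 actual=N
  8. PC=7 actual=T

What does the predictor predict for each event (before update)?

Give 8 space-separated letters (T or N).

Ev 1: PC=1 idx=1 pred=N actual=T -> ctr[1]=1
Ev 2: PC=3 idx=0 pred=N actual=T -> ctr[0]=1
Ev 3: PC=3 idx=0 pred=N actual=T -> ctr[0]=2
Ev 4: PC=3 idx=0 pred=T actual=T -> ctr[0]=3
Ev 5: PC=7 idx=1 pred=N actual=T -> ctr[1]=2
Ev 6: PC=3 idx=0 pred=T actual=T -> ctr[0]=3
Ev 7: PC=1 idx=1 pred=T actual=N -> ctr[1]=1
Ev 8: PC=7 idx=1 pred=N actual=T -> ctr[1]=2

Answer: N N N T N T T N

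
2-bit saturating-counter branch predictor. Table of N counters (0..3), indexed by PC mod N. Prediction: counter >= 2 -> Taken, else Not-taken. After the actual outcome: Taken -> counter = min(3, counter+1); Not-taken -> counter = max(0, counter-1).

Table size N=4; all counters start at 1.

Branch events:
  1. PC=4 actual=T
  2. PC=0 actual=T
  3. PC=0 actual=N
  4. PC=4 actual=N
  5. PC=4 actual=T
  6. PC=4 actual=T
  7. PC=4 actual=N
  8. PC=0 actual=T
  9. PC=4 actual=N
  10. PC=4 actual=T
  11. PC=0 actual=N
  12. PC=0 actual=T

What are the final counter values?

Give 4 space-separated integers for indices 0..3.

Answer: 3 1 1 1

Derivation:
Ev 1: PC=4 idx=0 pred=N actual=T -> ctr[0]=2
Ev 2: PC=0 idx=0 pred=T actual=T -> ctr[0]=3
Ev 3: PC=0 idx=0 pred=T actual=N -> ctr[0]=2
Ev 4: PC=4 idx=0 pred=T actual=N -> ctr[0]=1
Ev 5: PC=4 idx=0 pred=N actual=T -> ctr[0]=2
Ev 6: PC=4 idx=0 pred=T actual=T -> ctr[0]=3
Ev 7: PC=4 idx=0 pred=T actual=N -> ctr[0]=2
Ev 8: PC=0 idx=0 pred=T actual=T -> ctr[0]=3
Ev 9: PC=4 idx=0 pred=T actual=N -> ctr[0]=2
Ev 10: PC=4 idx=0 pred=T actual=T -> ctr[0]=3
Ev 11: PC=0 idx=0 pred=T actual=N -> ctr[0]=2
Ev 12: PC=0 idx=0 pred=T actual=T -> ctr[0]=3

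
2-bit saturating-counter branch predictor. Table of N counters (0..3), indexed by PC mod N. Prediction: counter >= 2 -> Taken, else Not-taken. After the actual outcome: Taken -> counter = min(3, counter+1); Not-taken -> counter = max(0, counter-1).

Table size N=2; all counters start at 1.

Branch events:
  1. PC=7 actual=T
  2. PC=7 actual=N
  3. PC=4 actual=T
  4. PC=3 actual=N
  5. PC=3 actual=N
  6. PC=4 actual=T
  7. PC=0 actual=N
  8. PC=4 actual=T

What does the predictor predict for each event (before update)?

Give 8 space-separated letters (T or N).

Answer: N T N N N T T T

Derivation:
Ev 1: PC=7 idx=1 pred=N actual=T -> ctr[1]=2
Ev 2: PC=7 idx=1 pred=T actual=N -> ctr[1]=1
Ev 3: PC=4 idx=0 pred=N actual=T -> ctr[0]=2
Ev 4: PC=3 idx=1 pred=N actual=N -> ctr[1]=0
Ev 5: PC=3 idx=1 pred=N actual=N -> ctr[1]=0
Ev 6: PC=4 idx=0 pred=T actual=T -> ctr[0]=3
Ev 7: PC=0 idx=0 pred=T actual=N -> ctr[0]=2
Ev 8: PC=4 idx=0 pred=T actual=T -> ctr[0]=3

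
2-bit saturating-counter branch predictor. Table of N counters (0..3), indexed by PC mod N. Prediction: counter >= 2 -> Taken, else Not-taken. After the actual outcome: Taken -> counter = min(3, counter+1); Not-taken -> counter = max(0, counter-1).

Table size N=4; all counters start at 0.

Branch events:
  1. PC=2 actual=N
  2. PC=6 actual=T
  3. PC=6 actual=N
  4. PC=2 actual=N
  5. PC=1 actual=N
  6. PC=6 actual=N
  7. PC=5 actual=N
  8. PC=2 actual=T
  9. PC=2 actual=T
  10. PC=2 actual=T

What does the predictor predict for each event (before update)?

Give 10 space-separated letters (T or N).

Ev 1: PC=2 idx=2 pred=N actual=N -> ctr[2]=0
Ev 2: PC=6 idx=2 pred=N actual=T -> ctr[2]=1
Ev 3: PC=6 idx=2 pred=N actual=N -> ctr[2]=0
Ev 4: PC=2 idx=2 pred=N actual=N -> ctr[2]=0
Ev 5: PC=1 idx=1 pred=N actual=N -> ctr[1]=0
Ev 6: PC=6 idx=2 pred=N actual=N -> ctr[2]=0
Ev 7: PC=5 idx=1 pred=N actual=N -> ctr[1]=0
Ev 8: PC=2 idx=2 pred=N actual=T -> ctr[2]=1
Ev 9: PC=2 idx=2 pred=N actual=T -> ctr[2]=2
Ev 10: PC=2 idx=2 pred=T actual=T -> ctr[2]=3

Answer: N N N N N N N N N T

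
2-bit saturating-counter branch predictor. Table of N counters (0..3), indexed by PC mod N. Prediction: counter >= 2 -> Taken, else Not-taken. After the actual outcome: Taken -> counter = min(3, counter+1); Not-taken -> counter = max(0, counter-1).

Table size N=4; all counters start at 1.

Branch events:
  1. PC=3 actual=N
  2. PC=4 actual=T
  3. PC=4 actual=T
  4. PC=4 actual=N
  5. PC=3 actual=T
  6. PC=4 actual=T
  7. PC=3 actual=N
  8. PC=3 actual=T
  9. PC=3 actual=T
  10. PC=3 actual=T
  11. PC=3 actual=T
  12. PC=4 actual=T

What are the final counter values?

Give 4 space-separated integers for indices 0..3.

Ev 1: PC=3 idx=3 pred=N actual=N -> ctr[3]=0
Ev 2: PC=4 idx=0 pred=N actual=T -> ctr[0]=2
Ev 3: PC=4 idx=0 pred=T actual=T -> ctr[0]=3
Ev 4: PC=4 idx=0 pred=T actual=N -> ctr[0]=2
Ev 5: PC=3 idx=3 pred=N actual=T -> ctr[3]=1
Ev 6: PC=4 idx=0 pred=T actual=T -> ctr[0]=3
Ev 7: PC=3 idx=3 pred=N actual=N -> ctr[3]=0
Ev 8: PC=3 idx=3 pred=N actual=T -> ctr[3]=1
Ev 9: PC=3 idx=3 pred=N actual=T -> ctr[3]=2
Ev 10: PC=3 idx=3 pred=T actual=T -> ctr[3]=3
Ev 11: PC=3 idx=3 pred=T actual=T -> ctr[3]=3
Ev 12: PC=4 idx=0 pred=T actual=T -> ctr[0]=3

Answer: 3 1 1 3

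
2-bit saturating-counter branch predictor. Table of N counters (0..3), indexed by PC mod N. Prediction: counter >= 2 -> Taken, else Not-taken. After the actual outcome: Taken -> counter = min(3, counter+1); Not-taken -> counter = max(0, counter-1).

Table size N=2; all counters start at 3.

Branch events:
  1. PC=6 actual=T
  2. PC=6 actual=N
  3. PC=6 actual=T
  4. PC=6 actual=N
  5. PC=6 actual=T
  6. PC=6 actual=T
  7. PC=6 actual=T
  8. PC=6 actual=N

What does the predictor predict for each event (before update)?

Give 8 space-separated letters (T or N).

Answer: T T T T T T T T

Derivation:
Ev 1: PC=6 idx=0 pred=T actual=T -> ctr[0]=3
Ev 2: PC=6 idx=0 pred=T actual=N -> ctr[0]=2
Ev 3: PC=6 idx=0 pred=T actual=T -> ctr[0]=3
Ev 4: PC=6 idx=0 pred=T actual=N -> ctr[0]=2
Ev 5: PC=6 idx=0 pred=T actual=T -> ctr[0]=3
Ev 6: PC=6 idx=0 pred=T actual=T -> ctr[0]=3
Ev 7: PC=6 idx=0 pred=T actual=T -> ctr[0]=3
Ev 8: PC=6 idx=0 pred=T actual=N -> ctr[0]=2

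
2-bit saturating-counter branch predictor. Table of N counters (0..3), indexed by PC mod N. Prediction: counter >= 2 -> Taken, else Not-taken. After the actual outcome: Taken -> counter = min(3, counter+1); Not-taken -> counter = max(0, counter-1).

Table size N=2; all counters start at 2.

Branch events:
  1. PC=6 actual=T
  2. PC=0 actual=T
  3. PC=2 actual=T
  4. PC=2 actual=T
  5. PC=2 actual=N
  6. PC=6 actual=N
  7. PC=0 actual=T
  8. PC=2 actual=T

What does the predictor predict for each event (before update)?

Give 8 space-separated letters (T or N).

Ev 1: PC=6 idx=0 pred=T actual=T -> ctr[0]=3
Ev 2: PC=0 idx=0 pred=T actual=T -> ctr[0]=3
Ev 3: PC=2 idx=0 pred=T actual=T -> ctr[0]=3
Ev 4: PC=2 idx=0 pred=T actual=T -> ctr[0]=3
Ev 5: PC=2 idx=0 pred=T actual=N -> ctr[0]=2
Ev 6: PC=6 idx=0 pred=T actual=N -> ctr[0]=1
Ev 7: PC=0 idx=0 pred=N actual=T -> ctr[0]=2
Ev 8: PC=2 idx=0 pred=T actual=T -> ctr[0]=3

Answer: T T T T T T N T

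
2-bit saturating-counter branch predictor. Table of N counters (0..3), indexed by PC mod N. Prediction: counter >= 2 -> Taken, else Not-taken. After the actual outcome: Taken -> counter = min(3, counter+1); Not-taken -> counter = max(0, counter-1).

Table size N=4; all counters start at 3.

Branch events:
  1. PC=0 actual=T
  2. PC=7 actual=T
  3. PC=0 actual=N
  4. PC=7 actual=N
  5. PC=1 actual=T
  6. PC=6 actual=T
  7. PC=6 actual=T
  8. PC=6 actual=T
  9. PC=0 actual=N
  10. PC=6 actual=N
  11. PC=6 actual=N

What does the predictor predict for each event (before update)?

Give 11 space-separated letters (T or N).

Ev 1: PC=0 idx=0 pred=T actual=T -> ctr[0]=3
Ev 2: PC=7 idx=3 pred=T actual=T -> ctr[3]=3
Ev 3: PC=0 idx=0 pred=T actual=N -> ctr[0]=2
Ev 4: PC=7 idx=3 pred=T actual=N -> ctr[3]=2
Ev 5: PC=1 idx=1 pred=T actual=T -> ctr[1]=3
Ev 6: PC=6 idx=2 pred=T actual=T -> ctr[2]=3
Ev 7: PC=6 idx=2 pred=T actual=T -> ctr[2]=3
Ev 8: PC=6 idx=2 pred=T actual=T -> ctr[2]=3
Ev 9: PC=0 idx=0 pred=T actual=N -> ctr[0]=1
Ev 10: PC=6 idx=2 pred=T actual=N -> ctr[2]=2
Ev 11: PC=6 idx=2 pred=T actual=N -> ctr[2]=1

Answer: T T T T T T T T T T T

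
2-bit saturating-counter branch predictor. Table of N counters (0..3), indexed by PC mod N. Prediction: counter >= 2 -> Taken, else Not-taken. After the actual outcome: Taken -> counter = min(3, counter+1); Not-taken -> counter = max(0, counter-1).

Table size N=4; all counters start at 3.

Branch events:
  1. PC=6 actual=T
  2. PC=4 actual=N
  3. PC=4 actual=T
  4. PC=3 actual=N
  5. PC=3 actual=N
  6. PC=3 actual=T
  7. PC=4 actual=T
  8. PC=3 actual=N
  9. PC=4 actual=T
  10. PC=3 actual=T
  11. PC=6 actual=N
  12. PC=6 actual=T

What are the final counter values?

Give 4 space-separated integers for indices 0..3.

Ev 1: PC=6 idx=2 pred=T actual=T -> ctr[2]=3
Ev 2: PC=4 idx=0 pred=T actual=N -> ctr[0]=2
Ev 3: PC=4 idx=0 pred=T actual=T -> ctr[0]=3
Ev 4: PC=3 idx=3 pred=T actual=N -> ctr[3]=2
Ev 5: PC=3 idx=3 pred=T actual=N -> ctr[3]=1
Ev 6: PC=3 idx=3 pred=N actual=T -> ctr[3]=2
Ev 7: PC=4 idx=0 pred=T actual=T -> ctr[0]=3
Ev 8: PC=3 idx=3 pred=T actual=N -> ctr[3]=1
Ev 9: PC=4 idx=0 pred=T actual=T -> ctr[0]=3
Ev 10: PC=3 idx=3 pred=N actual=T -> ctr[3]=2
Ev 11: PC=6 idx=2 pred=T actual=N -> ctr[2]=2
Ev 12: PC=6 idx=2 pred=T actual=T -> ctr[2]=3

Answer: 3 3 3 2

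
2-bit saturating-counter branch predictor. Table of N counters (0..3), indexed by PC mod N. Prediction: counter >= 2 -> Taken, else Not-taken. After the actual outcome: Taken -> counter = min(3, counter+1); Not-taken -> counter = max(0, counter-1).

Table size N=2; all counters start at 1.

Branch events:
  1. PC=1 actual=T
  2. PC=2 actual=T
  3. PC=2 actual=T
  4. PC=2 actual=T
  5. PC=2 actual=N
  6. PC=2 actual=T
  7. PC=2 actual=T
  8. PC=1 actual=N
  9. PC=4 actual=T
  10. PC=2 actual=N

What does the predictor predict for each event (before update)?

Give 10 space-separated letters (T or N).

Ev 1: PC=1 idx=1 pred=N actual=T -> ctr[1]=2
Ev 2: PC=2 idx=0 pred=N actual=T -> ctr[0]=2
Ev 3: PC=2 idx=0 pred=T actual=T -> ctr[0]=3
Ev 4: PC=2 idx=0 pred=T actual=T -> ctr[0]=3
Ev 5: PC=2 idx=0 pred=T actual=N -> ctr[0]=2
Ev 6: PC=2 idx=0 pred=T actual=T -> ctr[0]=3
Ev 7: PC=2 idx=0 pred=T actual=T -> ctr[0]=3
Ev 8: PC=1 idx=1 pred=T actual=N -> ctr[1]=1
Ev 9: PC=4 idx=0 pred=T actual=T -> ctr[0]=3
Ev 10: PC=2 idx=0 pred=T actual=N -> ctr[0]=2

Answer: N N T T T T T T T T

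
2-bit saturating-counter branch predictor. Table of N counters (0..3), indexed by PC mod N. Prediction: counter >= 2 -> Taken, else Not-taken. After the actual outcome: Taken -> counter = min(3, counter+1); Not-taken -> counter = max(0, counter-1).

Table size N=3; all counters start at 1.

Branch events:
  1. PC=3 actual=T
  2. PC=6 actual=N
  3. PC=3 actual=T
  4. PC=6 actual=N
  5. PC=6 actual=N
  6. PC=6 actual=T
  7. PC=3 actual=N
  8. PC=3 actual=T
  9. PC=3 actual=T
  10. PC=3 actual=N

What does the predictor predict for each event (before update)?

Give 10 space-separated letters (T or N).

Ev 1: PC=3 idx=0 pred=N actual=T -> ctr[0]=2
Ev 2: PC=6 idx=0 pred=T actual=N -> ctr[0]=1
Ev 3: PC=3 idx=0 pred=N actual=T -> ctr[0]=2
Ev 4: PC=6 idx=0 pred=T actual=N -> ctr[0]=1
Ev 5: PC=6 idx=0 pred=N actual=N -> ctr[0]=0
Ev 6: PC=6 idx=0 pred=N actual=T -> ctr[0]=1
Ev 7: PC=3 idx=0 pred=N actual=N -> ctr[0]=0
Ev 8: PC=3 idx=0 pred=N actual=T -> ctr[0]=1
Ev 9: PC=3 idx=0 pred=N actual=T -> ctr[0]=2
Ev 10: PC=3 idx=0 pred=T actual=N -> ctr[0]=1

Answer: N T N T N N N N N T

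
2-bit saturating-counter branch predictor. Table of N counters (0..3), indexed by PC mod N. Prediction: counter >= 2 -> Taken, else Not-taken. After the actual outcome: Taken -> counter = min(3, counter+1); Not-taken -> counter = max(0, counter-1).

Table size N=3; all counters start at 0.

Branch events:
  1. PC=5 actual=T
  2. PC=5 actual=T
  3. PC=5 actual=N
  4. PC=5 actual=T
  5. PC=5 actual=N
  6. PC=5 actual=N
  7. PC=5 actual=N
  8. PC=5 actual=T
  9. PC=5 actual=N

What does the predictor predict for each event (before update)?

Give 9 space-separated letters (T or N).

Ev 1: PC=5 idx=2 pred=N actual=T -> ctr[2]=1
Ev 2: PC=5 idx=2 pred=N actual=T -> ctr[2]=2
Ev 3: PC=5 idx=2 pred=T actual=N -> ctr[2]=1
Ev 4: PC=5 idx=2 pred=N actual=T -> ctr[2]=2
Ev 5: PC=5 idx=2 pred=T actual=N -> ctr[2]=1
Ev 6: PC=5 idx=2 pred=N actual=N -> ctr[2]=0
Ev 7: PC=5 idx=2 pred=N actual=N -> ctr[2]=0
Ev 8: PC=5 idx=2 pred=N actual=T -> ctr[2]=1
Ev 9: PC=5 idx=2 pred=N actual=N -> ctr[2]=0

Answer: N N T N T N N N N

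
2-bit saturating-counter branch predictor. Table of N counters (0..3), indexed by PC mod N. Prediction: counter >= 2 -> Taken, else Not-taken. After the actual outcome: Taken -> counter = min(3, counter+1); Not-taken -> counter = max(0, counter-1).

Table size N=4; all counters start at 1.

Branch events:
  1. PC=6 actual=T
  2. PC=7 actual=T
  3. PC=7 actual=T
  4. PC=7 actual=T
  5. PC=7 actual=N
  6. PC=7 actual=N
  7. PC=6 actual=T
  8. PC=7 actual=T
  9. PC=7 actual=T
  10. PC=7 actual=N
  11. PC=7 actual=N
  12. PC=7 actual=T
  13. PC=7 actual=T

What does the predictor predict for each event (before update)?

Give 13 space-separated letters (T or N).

Answer: N N T T T T T N T T T N T

Derivation:
Ev 1: PC=6 idx=2 pred=N actual=T -> ctr[2]=2
Ev 2: PC=7 idx=3 pred=N actual=T -> ctr[3]=2
Ev 3: PC=7 idx=3 pred=T actual=T -> ctr[3]=3
Ev 4: PC=7 idx=3 pred=T actual=T -> ctr[3]=3
Ev 5: PC=7 idx=3 pred=T actual=N -> ctr[3]=2
Ev 6: PC=7 idx=3 pred=T actual=N -> ctr[3]=1
Ev 7: PC=6 idx=2 pred=T actual=T -> ctr[2]=3
Ev 8: PC=7 idx=3 pred=N actual=T -> ctr[3]=2
Ev 9: PC=7 idx=3 pred=T actual=T -> ctr[3]=3
Ev 10: PC=7 idx=3 pred=T actual=N -> ctr[3]=2
Ev 11: PC=7 idx=3 pred=T actual=N -> ctr[3]=1
Ev 12: PC=7 idx=3 pred=N actual=T -> ctr[3]=2
Ev 13: PC=7 idx=3 pred=T actual=T -> ctr[3]=3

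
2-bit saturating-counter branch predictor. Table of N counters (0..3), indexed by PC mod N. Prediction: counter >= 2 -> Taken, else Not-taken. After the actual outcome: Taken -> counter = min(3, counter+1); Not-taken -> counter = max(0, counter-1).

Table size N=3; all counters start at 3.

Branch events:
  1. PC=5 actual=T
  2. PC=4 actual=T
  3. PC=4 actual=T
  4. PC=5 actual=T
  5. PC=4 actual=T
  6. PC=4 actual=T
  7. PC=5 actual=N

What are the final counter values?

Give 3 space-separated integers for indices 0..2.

Answer: 3 3 2

Derivation:
Ev 1: PC=5 idx=2 pred=T actual=T -> ctr[2]=3
Ev 2: PC=4 idx=1 pred=T actual=T -> ctr[1]=3
Ev 3: PC=4 idx=1 pred=T actual=T -> ctr[1]=3
Ev 4: PC=5 idx=2 pred=T actual=T -> ctr[2]=3
Ev 5: PC=4 idx=1 pred=T actual=T -> ctr[1]=3
Ev 6: PC=4 idx=1 pred=T actual=T -> ctr[1]=3
Ev 7: PC=5 idx=2 pred=T actual=N -> ctr[2]=2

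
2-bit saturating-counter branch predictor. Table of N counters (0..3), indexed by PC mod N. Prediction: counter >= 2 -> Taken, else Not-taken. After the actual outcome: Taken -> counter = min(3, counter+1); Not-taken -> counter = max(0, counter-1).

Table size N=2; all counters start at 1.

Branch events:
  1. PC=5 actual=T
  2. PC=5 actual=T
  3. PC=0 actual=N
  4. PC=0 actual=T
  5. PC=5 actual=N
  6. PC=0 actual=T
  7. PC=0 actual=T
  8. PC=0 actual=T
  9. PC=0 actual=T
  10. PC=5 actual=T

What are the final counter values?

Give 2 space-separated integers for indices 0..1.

Answer: 3 3

Derivation:
Ev 1: PC=5 idx=1 pred=N actual=T -> ctr[1]=2
Ev 2: PC=5 idx=1 pred=T actual=T -> ctr[1]=3
Ev 3: PC=0 idx=0 pred=N actual=N -> ctr[0]=0
Ev 4: PC=0 idx=0 pred=N actual=T -> ctr[0]=1
Ev 5: PC=5 idx=1 pred=T actual=N -> ctr[1]=2
Ev 6: PC=0 idx=0 pred=N actual=T -> ctr[0]=2
Ev 7: PC=0 idx=0 pred=T actual=T -> ctr[0]=3
Ev 8: PC=0 idx=0 pred=T actual=T -> ctr[0]=3
Ev 9: PC=0 idx=0 pred=T actual=T -> ctr[0]=3
Ev 10: PC=5 idx=1 pred=T actual=T -> ctr[1]=3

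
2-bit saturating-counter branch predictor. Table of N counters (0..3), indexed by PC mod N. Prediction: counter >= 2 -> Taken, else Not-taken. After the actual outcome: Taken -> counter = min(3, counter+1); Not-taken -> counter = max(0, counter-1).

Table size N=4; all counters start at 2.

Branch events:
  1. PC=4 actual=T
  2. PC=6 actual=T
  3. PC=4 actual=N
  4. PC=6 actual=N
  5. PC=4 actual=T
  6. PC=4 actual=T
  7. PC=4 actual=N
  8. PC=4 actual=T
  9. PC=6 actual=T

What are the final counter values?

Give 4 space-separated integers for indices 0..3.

Answer: 3 2 3 2

Derivation:
Ev 1: PC=4 idx=0 pred=T actual=T -> ctr[0]=3
Ev 2: PC=6 idx=2 pred=T actual=T -> ctr[2]=3
Ev 3: PC=4 idx=0 pred=T actual=N -> ctr[0]=2
Ev 4: PC=6 idx=2 pred=T actual=N -> ctr[2]=2
Ev 5: PC=4 idx=0 pred=T actual=T -> ctr[0]=3
Ev 6: PC=4 idx=0 pred=T actual=T -> ctr[0]=3
Ev 7: PC=4 idx=0 pred=T actual=N -> ctr[0]=2
Ev 8: PC=4 idx=0 pred=T actual=T -> ctr[0]=3
Ev 9: PC=6 idx=2 pred=T actual=T -> ctr[2]=3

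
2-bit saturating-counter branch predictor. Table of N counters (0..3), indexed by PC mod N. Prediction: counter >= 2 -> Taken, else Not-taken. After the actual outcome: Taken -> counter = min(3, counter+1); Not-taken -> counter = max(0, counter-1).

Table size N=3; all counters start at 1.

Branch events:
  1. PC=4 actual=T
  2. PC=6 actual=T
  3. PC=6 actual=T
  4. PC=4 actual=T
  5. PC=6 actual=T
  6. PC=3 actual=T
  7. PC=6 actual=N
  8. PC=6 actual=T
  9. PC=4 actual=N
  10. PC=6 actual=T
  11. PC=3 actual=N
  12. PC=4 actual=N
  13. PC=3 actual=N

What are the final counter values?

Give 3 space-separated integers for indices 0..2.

Ev 1: PC=4 idx=1 pred=N actual=T -> ctr[1]=2
Ev 2: PC=6 idx=0 pred=N actual=T -> ctr[0]=2
Ev 3: PC=6 idx=0 pred=T actual=T -> ctr[0]=3
Ev 4: PC=4 idx=1 pred=T actual=T -> ctr[1]=3
Ev 5: PC=6 idx=0 pred=T actual=T -> ctr[0]=3
Ev 6: PC=3 idx=0 pred=T actual=T -> ctr[0]=3
Ev 7: PC=6 idx=0 pred=T actual=N -> ctr[0]=2
Ev 8: PC=6 idx=0 pred=T actual=T -> ctr[0]=3
Ev 9: PC=4 idx=1 pred=T actual=N -> ctr[1]=2
Ev 10: PC=6 idx=0 pred=T actual=T -> ctr[0]=3
Ev 11: PC=3 idx=0 pred=T actual=N -> ctr[0]=2
Ev 12: PC=4 idx=1 pred=T actual=N -> ctr[1]=1
Ev 13: PC=3 idx=0 pred=T actual=N -> ctr[0]=1

Answer: 1 1 1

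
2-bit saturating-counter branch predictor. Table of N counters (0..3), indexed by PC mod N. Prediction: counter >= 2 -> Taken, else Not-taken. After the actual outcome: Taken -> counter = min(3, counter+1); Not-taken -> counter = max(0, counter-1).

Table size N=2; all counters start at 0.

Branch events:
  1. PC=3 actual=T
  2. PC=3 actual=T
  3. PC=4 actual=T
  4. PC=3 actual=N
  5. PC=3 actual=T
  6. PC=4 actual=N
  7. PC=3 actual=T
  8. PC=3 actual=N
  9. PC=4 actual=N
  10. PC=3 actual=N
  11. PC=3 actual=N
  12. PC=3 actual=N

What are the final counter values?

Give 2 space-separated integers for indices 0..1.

Answer: 0 0

Derivation:
Ev 1: PC=3 idx=1 pred=N actual=T -> ctr[1]=1
Ev 2: PC=3 idx=1 pred=N actual=T -> ctr[1]=2
Ev 3: PC=4 idx=0 pred=N actual=T -> ctr[0]=1
Ev 4: PC=3 idx=1 pred=T actual=N -> ctr[1]=1
Ev 5: PC=3 idx=1 pred=N actual=T -> ctr[1]=2
Ev 6: PC=4 idx=0 pred=N actual=N -> ctr[0]=0
Ev 7: PC=3 idx=1 pred=T actual=T -> ctr[1]=3
Ev 8: PC=3 idx=1 pred=T actual=N -> ctr[1]=2
Ev 9: PC=4 idx=0 pred=N actual=N -> ctr[0]=0
Ev 10: PC=3 idx=1 pred=T actual=N -> ctr[1]=1
Ev 11: PC=3 idx=1 pred=N actual=N -> ctr[1]=0
Ev 12: PC=3 idx=1 pred=N actual=N -> ctr[1]=0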